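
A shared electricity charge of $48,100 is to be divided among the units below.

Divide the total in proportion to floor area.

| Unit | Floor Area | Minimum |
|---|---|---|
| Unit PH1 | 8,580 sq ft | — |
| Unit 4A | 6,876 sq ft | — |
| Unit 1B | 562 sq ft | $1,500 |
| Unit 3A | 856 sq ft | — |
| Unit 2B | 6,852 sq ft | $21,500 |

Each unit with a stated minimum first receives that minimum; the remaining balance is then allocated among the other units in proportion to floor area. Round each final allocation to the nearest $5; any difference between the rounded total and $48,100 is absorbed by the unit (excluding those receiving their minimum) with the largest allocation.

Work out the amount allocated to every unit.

Guaranteed amounts: Unit 1B $1,500; Unit 2B $21,500. Balance $25,100.
Balance split over remaining floor area 16,312: Unit PH1 13,202.43 → $13,200; Unit 4A 10,580.41 → $10,580; Unit 3A 1,317.17 → $1,315.
Rounding difference +$5 applied to Unit PH1 → $13,205.

Unit PH1: $13,205 · Unit 4A: $10,580 · Unit 1B: $1,500 · Unit 3A: $1,315 · Unit 2B: $21,500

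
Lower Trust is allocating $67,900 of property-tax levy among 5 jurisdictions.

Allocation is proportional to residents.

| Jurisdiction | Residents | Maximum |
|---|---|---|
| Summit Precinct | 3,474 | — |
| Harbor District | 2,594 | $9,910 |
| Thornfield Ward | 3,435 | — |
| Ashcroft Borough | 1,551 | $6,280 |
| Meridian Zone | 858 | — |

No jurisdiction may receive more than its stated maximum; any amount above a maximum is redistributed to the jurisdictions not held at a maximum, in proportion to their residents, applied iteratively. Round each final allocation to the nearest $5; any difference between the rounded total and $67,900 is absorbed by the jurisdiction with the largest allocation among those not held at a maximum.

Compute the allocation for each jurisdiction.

Summit Precinct: $23,130 | Harbor District: $9,910 | Thornfield Ward: $22,870 | Ashcroft Borough: $6,280 | Meridian Zone: $5,710

Combined residents = 11,912.
Unconstrained shares: Summit Precinct 19,802.27; Harbor District 14,786.15; Thornfield Ward 19,579.96; Ashcroft Borough 8,840.91; Meridian Zone 4,890.72.
Held at cap: Harbor District ($9,910), Ashcroft Borough ($6,280); residual $51,710 reallocated over remaining residents 7,767.
Remaining shares: Summit Precinct 23,128.69 → $23,130; Thornfield Ward 22,869.04 → $22,870; Meridian Zone 5,712.27 → $5,710.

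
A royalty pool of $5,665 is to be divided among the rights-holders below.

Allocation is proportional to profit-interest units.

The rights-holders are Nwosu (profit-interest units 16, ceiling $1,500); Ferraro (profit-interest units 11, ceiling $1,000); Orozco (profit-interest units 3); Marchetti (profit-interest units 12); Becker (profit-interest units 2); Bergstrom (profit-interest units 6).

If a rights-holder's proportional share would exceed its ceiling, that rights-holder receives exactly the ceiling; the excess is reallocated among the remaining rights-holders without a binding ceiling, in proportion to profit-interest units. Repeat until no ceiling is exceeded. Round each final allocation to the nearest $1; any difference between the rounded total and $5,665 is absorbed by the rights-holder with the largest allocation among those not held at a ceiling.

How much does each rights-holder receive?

Sum of profit-interest units: 50.
Pro-rata shares before constraints: Nwosu 1,812.80; Ferraro 1,246.30; Orozco 339.90; Marchetti 1,359.60; Becker 226.60; Bergstrom 679.80.
Capped: Nwosu ($1,500), Ferraro ($1,000); remaining pool $3,165 reallocated over remaining profit-interest units 23.
Redistributed shares: Orozco 412.83 → $413; Marchetti 1,651.30 → $1,651; Becker 275.22 → $275; Bergstrom 825.65 → $826.

Nwosu: $1,500; Ferraro: $1,000; Orozco: $413; Marchetti: $1,651; Becker: $275; Bergstrom: $826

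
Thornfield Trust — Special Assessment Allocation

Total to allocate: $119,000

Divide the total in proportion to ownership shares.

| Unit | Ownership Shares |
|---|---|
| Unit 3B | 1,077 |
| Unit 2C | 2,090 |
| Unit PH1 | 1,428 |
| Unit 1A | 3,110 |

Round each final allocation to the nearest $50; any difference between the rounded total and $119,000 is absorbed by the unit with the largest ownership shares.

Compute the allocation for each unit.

Total ownership shares = 1,077 + 2,090 + 1,428 + 3,110 = 7,705.
Proportional shares: Unit 3B 16,633.74; Unit 2C 32,279.04; Unit PH1 22,054.77; Unit 1A 48,032.45.
After rounding ($50): Unit 3B $16,650; Unit 2C $32,300; Unit PH1 $22,050; Unit 1A $48,050. Sum = $119,050.
Difference $119,000 − $119,050 = −$50 applied to largest ownership shares (Unit 1A): Unit 1A becomes $48,000.

Unit 3B: $16,650 | Unit 2C: $32,300 | Unit PH1: $22,050 | Unit 1A: $48,000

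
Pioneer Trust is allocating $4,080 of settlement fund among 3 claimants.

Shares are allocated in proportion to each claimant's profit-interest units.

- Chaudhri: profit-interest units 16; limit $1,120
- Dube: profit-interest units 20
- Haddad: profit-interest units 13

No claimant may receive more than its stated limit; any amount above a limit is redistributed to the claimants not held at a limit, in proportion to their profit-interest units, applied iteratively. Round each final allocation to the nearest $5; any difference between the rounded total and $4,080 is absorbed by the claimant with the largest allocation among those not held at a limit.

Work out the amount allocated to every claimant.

Chaudhri: $1,120 | Dube: $1,795 | Haddad: $1,165

Sum of profit-interest units: 49.
Unconstrained shares: Chaudhri 1,332.24; Dube 1,665.31; Haddad 1,082.45.
Held at cap: Chaudhri ($1,120); residual $2,960 reallocated over remaining profit-interest units 33.
Shares after redistribution: Dube 1,793.94 → $1,795; Haddad 1,166.06 → $1,165.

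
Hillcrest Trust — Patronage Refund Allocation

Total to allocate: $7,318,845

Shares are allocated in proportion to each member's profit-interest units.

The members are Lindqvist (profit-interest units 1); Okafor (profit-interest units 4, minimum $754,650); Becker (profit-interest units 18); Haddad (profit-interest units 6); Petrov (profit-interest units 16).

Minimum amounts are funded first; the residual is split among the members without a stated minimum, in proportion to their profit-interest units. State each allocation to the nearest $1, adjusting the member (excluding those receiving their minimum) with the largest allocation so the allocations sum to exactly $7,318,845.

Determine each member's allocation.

Lindqvist: $160,102 · Okafor: $754,650 · Becker: $2,881,842 · Haddad: $960,614 · Petrov: $2,561,637

Guaranteed amounts: Okafor $754,650. Residual $6,564,195.
Residual split over remaining profit-interest units 41: Lindqvist 160,102.32 → $160,102; Becker 2,881,841.71 → $2,881,842; Haddad 960,613.90 → $960,614; Petrov 2,561,637.07 → $2,561,637.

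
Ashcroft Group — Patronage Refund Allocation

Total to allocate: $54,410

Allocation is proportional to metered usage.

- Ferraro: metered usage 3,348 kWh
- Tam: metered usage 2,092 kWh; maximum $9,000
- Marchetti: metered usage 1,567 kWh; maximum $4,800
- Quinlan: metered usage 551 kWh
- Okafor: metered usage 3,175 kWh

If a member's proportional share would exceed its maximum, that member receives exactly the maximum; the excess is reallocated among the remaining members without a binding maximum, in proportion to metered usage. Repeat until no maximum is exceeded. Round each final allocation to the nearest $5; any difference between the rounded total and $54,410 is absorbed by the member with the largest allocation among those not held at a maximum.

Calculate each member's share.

Ferraro: $19,220; Tam: $9,000; Marchetti: $4,800; Quinlan: $3,165; Okafor: $18,225

Total metered usage = 10,733.
Proportional shares (ignoring caps): Ferraro 16,972.39; Tam 10,605.21; Marchetti 7,943.77; Quinlan 2,793.25; Okafor 16,095.38.
Cap binds for Tam ($9,000), Marchetti ($4,800); residual $40,610 reallocated over remaining metered usage 7,074.
Shares after redistribution: Ferraro 19,220.00 → $19,220; Quinlan 3,163.15 → $3,165; Okafor 18,226.85 → $18,225.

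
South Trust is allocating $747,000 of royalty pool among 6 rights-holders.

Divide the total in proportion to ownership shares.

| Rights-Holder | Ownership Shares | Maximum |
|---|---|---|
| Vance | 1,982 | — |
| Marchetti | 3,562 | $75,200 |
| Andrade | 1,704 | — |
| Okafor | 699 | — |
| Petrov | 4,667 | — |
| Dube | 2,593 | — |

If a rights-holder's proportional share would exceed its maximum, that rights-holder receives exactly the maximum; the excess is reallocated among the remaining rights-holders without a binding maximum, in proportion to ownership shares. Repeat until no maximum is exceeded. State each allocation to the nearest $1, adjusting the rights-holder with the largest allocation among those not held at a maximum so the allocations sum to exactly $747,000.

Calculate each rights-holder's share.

Sum of ownership shares: 15,207.
Proportional shares (ignoring caps): Vance 97,360.03; Marchetti 174,972.97; Andrade 83,704.08; Okafor 34,336.36; Petrov 229,252.91; Dube 127,373.64.
Cap binds for Marchetti ($75,200); balance $671,800 reallocated over remaining ownership shares 11,645.
Shares after redistribution: Vance 114,341.57 → $114,342; Andrade 98,303.75 → $98,304; Okafor 40,325.31 → $40,325; Petrov 269,239.21 → $269,239; Dube 149,590.16 → $149,590.

Vance: $114,342; Marchetti: $75,200; Andrade: $98,304; Okafor: $40,325; Petrov: $269,239; Dube: $149,590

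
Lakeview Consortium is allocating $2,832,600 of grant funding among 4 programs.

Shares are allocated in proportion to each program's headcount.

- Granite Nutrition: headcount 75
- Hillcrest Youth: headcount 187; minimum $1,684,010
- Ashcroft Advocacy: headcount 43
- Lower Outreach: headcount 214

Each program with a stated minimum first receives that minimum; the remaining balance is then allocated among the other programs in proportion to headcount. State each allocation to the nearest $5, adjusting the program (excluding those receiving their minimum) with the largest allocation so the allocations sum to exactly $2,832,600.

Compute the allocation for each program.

Fund the minimums — Hillcrest Youth $1,684,010. Remaining pool $1,148,590.
Remaining pool split over remaining headcount 332: Granite Nutrition 259,470.63 → $259,470; Ashcroft Advocacy 148,763.16 → $148,765; Lower Outreach 740,356.20 → $740,355.

Granite Nutrition: $259,470; Hillcrest Youth: $1,684,010; Ashcroft Advocacy: $148,765; Lower Outreach: $740,355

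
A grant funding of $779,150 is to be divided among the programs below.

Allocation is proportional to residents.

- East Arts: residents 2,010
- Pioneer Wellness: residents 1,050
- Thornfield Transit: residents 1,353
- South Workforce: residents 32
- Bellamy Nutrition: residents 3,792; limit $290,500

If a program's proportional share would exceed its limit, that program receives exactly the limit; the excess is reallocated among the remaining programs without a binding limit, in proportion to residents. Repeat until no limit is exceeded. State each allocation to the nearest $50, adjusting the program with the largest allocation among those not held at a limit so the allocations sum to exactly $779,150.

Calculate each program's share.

East Arts: $220,950; Pioneer Wellness: $115,450; Thornfield Transit: $148,750; South Workforce: $3,500; Bellamy Nutrition: $290,500

Residents total: 8,237.
Pro-rata shares before constraints: East Arts 190,128.87; Pioneer Wellness 99,321.05; Thornfield Transit 127,982.27; South Workforce 3,026.93; Bellamy Nutrition 358,690.88.
Cap binds for Bellamy Nutrition ($290,500); balance $488,650 reallocated over remaining residents 4,445.
Redistributed shares: East Arts 220,964.34 → $220,950; Pioneer Wellness 115,429.13 → $115,450; Thornfield Transit 148,738.68 → $148,750; South Workforce 3,517.84 → $3,500.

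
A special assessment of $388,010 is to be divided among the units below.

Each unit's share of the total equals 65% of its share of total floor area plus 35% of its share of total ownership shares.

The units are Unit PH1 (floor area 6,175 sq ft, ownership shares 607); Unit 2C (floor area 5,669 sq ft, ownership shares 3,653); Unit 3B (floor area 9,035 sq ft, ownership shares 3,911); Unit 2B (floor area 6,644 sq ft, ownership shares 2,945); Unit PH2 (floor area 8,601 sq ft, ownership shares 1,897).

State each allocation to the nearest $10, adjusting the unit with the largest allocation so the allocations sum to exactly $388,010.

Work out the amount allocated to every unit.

Totals — floor area 36,124, ownership shares 13,013.
Combined weights (65% floor area + 35% ownership shares): Unit PH1 0.1274; Unit 2C 0.2003; Unit 3B 0.2678; Unit 2B 0.1988; Unit PH2 0.2058.
Pro-rata amounts: Unit PH1 49,446.57; Unit 2C 77,701.85; Unit 3B 103,894.70; Unit 2B 77,120.32; Unit PH2 79,846.57.
At nearest $10: Unit PH1 $49,450; Unit 2C $77,700; Unit 3B $103,890; Unit 2B $77,120; Unit PH2 $79,850. Sum = $388,010.
Sum already equals the total — no adjustment.

Unit PH1: $49,450 · Unit 2C: $77,700 · Unit 3B: $103,890 · Unit 2B: $77,120 · Unit PH2: $79,850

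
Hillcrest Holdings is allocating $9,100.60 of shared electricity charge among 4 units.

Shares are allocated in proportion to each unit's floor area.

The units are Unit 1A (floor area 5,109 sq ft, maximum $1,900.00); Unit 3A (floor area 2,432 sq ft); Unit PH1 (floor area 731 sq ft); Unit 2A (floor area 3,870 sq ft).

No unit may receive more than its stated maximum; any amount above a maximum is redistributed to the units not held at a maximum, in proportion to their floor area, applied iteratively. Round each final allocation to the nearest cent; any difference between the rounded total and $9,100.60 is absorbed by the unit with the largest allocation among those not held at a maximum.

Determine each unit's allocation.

Combined floor area = 12,142.
Pro-rata shares before constraints: Unit 1A 3,829.2675; Unit 3A 1,822.8183; Unit PH1 547.8948; Unit 2A 2,900.6195.
Cap binds for Unit 1A ($1,900.00); residual $7,200.60 reallocated over remaining floor area 7,033.
Redistributed shares: Unit 3A 2,489.9558 → $2,489.96; Unit PH1 748.4201 → $748.42; Unit 2A 3,962.2241 → $3,962.22.

Unit 1A: $1,900.00; Unit 3A: $2,489.96; Unit PH1: $748.42; Unit 2A: $3,962.22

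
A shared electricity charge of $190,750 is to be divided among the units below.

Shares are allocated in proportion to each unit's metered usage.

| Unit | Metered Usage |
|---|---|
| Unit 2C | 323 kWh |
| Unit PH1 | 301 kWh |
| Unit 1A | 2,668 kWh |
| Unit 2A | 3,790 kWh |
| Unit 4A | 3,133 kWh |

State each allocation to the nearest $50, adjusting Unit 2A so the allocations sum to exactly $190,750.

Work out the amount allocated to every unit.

Sum of metered usage: 10,215.
Proportional shares: Unit 2C 323/10,215 × $190,750 = 6,031.55; Unit PH1 301/10,215 × $190,750 = 5,620.73; Unit 1A 2,668/10,215 × $190,750 = 49,820.95; Unit 2A 3,790/10,215 × $190,750 = 70,772.64; Unit 4A 3,133/10,215 × $190,750 = 58,504.14.
Rounded to nearest $50: Unit 2C $6,050; Unit PH1 $5,600; Unit 1A $49,800; Unit 2A $70,750; Unit 4A $58,500. Sum = $190,700.
Difference $190,750 − $190,700 = +$50 applied to Unit 2A: Unit 2A becomes $70,800.

Unit 2C: $6,050; Unit PH1: $5,600; Unit 1A: $49,800; Unit 2A: $70,800; Unit 4A: $58,500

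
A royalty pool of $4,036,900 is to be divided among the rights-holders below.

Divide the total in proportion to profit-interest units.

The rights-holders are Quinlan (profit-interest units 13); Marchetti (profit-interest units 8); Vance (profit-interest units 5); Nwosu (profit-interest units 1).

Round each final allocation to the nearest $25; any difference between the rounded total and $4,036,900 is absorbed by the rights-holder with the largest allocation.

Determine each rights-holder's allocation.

Sum of profit-interest units: 27.
Unrounded shares: Quinlan 13/27 × $4,036,900 = 1,943,692.59; Marchetti 8/27 × $4,036,900 = 1,196,118.52; Vance 5/27 × $4,036,900 = 747,574.07; Nwosu 1/27 × $4,036,900 = 149,514.81.
At nearest $25: Quinlan $1,943,700; Marchetti $1,196,125; Vance $747,575; Nwosu $149,525. Sum = $4,036,925.
Difference $4,036,900 − $4,036,925 = −$25 applied to largest allocation (Quinlan): Quinlan becomes $1,943,675.

Quinlan: $1,943,675; Marchetti: $1,196,125; Vance: $747,575; Nwosu: $149,525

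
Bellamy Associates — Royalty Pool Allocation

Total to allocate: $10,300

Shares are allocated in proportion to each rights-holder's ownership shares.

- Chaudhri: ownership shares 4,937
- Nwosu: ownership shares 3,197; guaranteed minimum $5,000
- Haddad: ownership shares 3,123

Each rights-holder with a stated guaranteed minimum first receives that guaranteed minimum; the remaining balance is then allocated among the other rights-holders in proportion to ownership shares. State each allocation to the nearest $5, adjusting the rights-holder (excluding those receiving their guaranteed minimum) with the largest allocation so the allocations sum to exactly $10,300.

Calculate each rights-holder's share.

Guaranteed amounts: Nwosu $5,000. Balance $5,300.
Balance split over remaining ownership shares 8,060: Chaudhri 3,246.41 → $3,245; Haddad 2,053.59 → $2,055.

Chaudhri: $3,245 · Nwosu: $5,000 · Haddad: $2,055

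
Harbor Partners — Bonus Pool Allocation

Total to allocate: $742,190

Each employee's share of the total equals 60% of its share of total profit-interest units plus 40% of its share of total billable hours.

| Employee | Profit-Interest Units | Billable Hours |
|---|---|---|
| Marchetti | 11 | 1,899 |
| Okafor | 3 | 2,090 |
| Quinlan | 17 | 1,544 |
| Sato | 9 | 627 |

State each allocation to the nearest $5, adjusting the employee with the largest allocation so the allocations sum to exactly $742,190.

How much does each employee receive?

Profit-interest units total 40; billable hours total 6,160.
Composite weights (60% profit-interest units + 40% billable hours): Marchetti 0.2883; Okafor 0.1807; Quinlan 0.3553; Sato 0.1757.
Raw shares: Marchetti 213,982.05; Okafor 134,124.34; Quinlan 263,670.23; Sato 130,413.39.
After rounding ($5): Marchetti $213,980; Okafor $134,125; Quinlan $263,670; Sato $130,415. Sum = $742,190.
Rounded total matches; no reconciliation needed.

Marchetti: $213,980 · Okafor: $134,125 · Quinlan: $263,670 · Sato: $130,415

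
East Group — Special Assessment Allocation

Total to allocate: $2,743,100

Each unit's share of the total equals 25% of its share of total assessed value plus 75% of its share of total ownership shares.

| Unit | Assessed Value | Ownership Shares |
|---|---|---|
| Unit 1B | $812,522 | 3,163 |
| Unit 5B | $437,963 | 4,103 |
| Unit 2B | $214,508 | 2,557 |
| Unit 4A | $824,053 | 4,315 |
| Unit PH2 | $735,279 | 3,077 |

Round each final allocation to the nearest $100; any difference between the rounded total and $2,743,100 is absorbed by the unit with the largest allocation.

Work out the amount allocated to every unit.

Assessed value total 3,024,325; ownership shares total 17,215.
Combined weights (25% assessed value + 75% ownership shares): Unit 1B 0.2050; Unit 5B 0.2150; Unit 2B 0.1291; Unit 4A 0.2561; Unit PH2 0.1948.
Unrounded shares: Unit 1B 562,244.71; Unit 5B 589,649.54; Unit 2B 354,221.53; Unit 4A 702,532.27; Unit PH2 534,451.96.
At nearest $100: Unit 1B $562,200; Unit 5B $589,600; Unit 2B $354,200; Unit 4A $702,500; Unit PH2 $534,500. Sum = $2,743,000.
Difference $2,743,100 − $2,743,000 = +$100 applied to largest allocation (Unit 4A): Unit 4A becomes $702,600.

Unit 1B: $562,200 | Unit 5B: $589,600 | Unit 2B: $354,200 | Unit 4A: $702,600 | Unit PH2: $534,500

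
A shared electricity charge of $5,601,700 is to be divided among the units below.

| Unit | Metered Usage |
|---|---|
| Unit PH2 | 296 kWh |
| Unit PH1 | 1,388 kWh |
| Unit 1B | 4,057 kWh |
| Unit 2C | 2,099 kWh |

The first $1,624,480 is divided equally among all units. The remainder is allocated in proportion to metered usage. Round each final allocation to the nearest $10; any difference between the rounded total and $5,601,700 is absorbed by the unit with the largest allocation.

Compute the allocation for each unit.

Equal tier: $1,624,480 ÷ 4 = $406,120 apiece.
Remainder $3,977,220 by metered usage (total 7,840): Unit PH2 150,160.35 → $150,160; Unit PH1 704,130.28 → $704,130; Unit 1B 2,058,109.89 → $2,058,110; Unit 2C 1,064,819.49 → $1,064,820.
Totals: Unit PH2 $406,120 + $150,160 = $556,280; Unit PH1 $406,120 + $704,130 = $1,110,250; Unit 1B $406,120 + $2,058,110 = $2,464,230; Unit 2C $406,120 + $1,064,820 = $1,470,940.

Unit PH2: $556,280 | Unit PH1: $1,110,250 | Unit 1B: $2,464,230 | Unit 2C: $1,470,940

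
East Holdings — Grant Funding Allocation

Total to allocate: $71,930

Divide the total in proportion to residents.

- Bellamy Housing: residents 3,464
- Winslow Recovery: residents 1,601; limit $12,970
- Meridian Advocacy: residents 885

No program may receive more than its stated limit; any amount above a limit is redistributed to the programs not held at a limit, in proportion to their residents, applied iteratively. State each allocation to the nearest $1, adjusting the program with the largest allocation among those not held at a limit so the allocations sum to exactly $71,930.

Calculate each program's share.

Bellamy Housing: $46,962; Winslow Recovery: $12,970; Meridian Advocacy: $11,998

Residents total: 5,950.
Proportional shares (ignoring caps): Bellamy Housing 41,876.56; Winslow Recovery 19,354.61; Meridian Advocacy 10,698.83.
Cap binds for Winslow Recovery ($12,970); balance $58,960 reallocated over remaining residents 4,349.
Shares after redistribution: Bellamy Housing 46,961.93 → $46,962; Meridian Advocacy 11,998.07 → $11,998.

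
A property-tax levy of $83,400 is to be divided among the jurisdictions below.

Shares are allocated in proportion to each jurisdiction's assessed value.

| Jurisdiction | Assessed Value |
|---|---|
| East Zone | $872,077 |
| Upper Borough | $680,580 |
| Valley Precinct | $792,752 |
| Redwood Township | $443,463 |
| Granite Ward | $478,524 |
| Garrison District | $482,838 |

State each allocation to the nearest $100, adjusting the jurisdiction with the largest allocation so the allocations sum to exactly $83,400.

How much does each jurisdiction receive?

East Zone: $19,500 | Upper Borough: $15,100 | Valley Precinct: $17,600 | Redwood Township: $9,900 | Granite Ward: $10,600 | Garrison District: $10,700

Total assessed value = 3,750,234.
Unrounded shares: East Zone 872,077/3,750,234 × $83,400 = 19,393.78; Upper Borough 680,580/3,750,234 × $83,400 = 15,135.15; Valley Precinct 792,752/3,750,234 × $83,400 = 17,629.70; Redwood Township 443,463/3,750,234 × $83,400 = 9,862.00; Granite Ward 478,524/3,750,234 × $83,400 = 10,641.71; Garrison District 482,838/3,750,234 × $83,400 = 10,737.65.
After rounding ($100): East Zone $19,400; Upper Borough $15,100; Valley Precinct $17,600; Redwood Township $9,900; Granite Ward $10,600; Garrison District $10,700. Sum = $83,300.
Difference $83,400 − $83,300 = +$100 applied to largest allocation (East Zone): East Zone becomes $19,500.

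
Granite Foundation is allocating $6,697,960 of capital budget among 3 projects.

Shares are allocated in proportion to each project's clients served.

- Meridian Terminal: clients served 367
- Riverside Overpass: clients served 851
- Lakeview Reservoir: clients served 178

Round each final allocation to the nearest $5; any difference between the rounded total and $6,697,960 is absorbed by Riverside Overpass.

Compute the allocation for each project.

Clients served total: 1,396.
Pro-rata amounts: Meridian Terminal 367/1,396 × $6,697,960 = 1,760,853.38; Riverside Overpass 851/1,396 × $6,697,960 = 4,083,068.74; Lakeview Reservoir 178/1,396 × $6,697,960 = 854,037.88.
After rounding ($5): Meridian Terminal $1,760,855; Riverside Overpass $4,083,070; Lakeview Reservoir $854,040. Sum = $6,697,965.
Difference $6,697,960 − $6,697,965 = −$5 applied to Riverside Overpass: Riverside Overpass becomes $4,083,065.

Meridian Terminal: $1,760,855 | Riverside Overpass: $4,083,065 | Lakeview Reservoir: $854,040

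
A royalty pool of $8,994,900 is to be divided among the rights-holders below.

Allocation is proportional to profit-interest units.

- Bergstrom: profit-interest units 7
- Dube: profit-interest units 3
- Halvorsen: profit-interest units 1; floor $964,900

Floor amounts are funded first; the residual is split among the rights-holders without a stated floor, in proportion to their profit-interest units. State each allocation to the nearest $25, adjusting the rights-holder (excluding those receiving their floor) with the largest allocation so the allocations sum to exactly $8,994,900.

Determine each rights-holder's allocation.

Guaranteed amounts: Halvorsen $964,900. Remaining pool $8,030,000.
Remaining pool split over remaining profit-interest units 10: Bergstrom 5,621,000.00 → $5,621,000; Dube 2,409,000.00 → $2,409,000.

Bergstrom: $5,621,000 · Dube: $2,409,000 · Halvorsen: $964,900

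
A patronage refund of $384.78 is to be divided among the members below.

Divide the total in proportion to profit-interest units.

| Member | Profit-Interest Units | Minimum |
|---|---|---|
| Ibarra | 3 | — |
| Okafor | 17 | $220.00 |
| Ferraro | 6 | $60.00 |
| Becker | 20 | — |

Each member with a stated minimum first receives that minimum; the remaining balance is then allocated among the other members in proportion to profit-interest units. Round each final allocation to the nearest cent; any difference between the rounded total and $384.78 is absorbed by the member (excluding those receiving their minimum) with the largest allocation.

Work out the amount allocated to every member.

Ibarra: $13.67; Okafor: $220.00; Ferraro: $60.00; Becker: $91.11

Fund the minimums — Okafor $220.00; Ferraro $60.00. Residual $104.78.
Residual split over remaining profit-interest units 23: Ibarra 13.6670 → $13.67; Becker 91.1130 → $91.11.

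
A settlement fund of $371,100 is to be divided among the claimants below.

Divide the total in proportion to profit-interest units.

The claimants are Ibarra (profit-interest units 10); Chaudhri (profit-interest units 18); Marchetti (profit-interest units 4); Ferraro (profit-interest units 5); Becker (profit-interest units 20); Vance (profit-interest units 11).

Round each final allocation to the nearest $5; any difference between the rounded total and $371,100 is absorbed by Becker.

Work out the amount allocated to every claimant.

Ibarra: $54,575 | Chaudhri: $98,230 | Marchetti: $21,830 | Ferraro: $27,285 | Becker: $109,150 | Vance: $60,030

Sum of profit-interest units: 68.
Raw shares: Ibarra 10/68 × $371,100 = 54,573.53; Chaudhri 18/68 × $371,100 = 98,232.35; Marchetti 4/68 × $371,100 = 21,829.41; Ferraro 5/68 × $371,100 = 27,286.76; Becker 20/68 × $371,100 = 109,147.06; Vance 11/68 × $371,100 = 60,030.88.
Rounded to nearest $5: Ibarra $54,575; Chaudhri $98,230; Marchetti $21,830; Ferraro $27,285; Becker $109,145; Vance $60,030. Sum = $371,095.
Difference $371,100 − $371,095 = +$5 applied to Becker: Becker becomes $109,150.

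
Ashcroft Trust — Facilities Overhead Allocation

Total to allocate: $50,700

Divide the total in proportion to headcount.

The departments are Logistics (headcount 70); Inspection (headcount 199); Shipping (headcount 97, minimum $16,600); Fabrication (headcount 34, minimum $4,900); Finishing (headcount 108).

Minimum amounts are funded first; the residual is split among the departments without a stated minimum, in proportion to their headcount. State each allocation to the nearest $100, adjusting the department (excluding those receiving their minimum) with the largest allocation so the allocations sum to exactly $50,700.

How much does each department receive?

Minimums first: Shipping $16,600; Fabrication $4,900. Residual $29,200.
Residual split over remaining headcount 377: Logistics 5,421.75 → $5,400; Inspection 15,413.26 → $15,400; Finishing 8,364.99 → $8,400.

Logistics: $5,400 | Inspection: $15,400 | Shipping: $16,600 | Fabrication: $4,900 | Finishing: $8,400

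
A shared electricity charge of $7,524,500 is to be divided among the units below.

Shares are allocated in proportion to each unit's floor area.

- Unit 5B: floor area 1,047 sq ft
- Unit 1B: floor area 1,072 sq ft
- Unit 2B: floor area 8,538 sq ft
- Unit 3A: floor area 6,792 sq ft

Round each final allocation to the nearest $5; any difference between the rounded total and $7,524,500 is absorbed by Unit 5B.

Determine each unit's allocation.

Total floor area = 17,449.
Proportional shares: Unit 5B 1,047/17,449 × $7,524,500 = 451,495.87; Unit 1B 1,072/17,449 × $7,524,500 = 462,276.58; Unit 2B 8,538/17,449 × $7,524,500 = 3,681,825.95; Unit 3A 6,792/17,449 × $7,524,500 = 2,928,901.60.
At nearest $5: Unit 5B $451,495; Unit 1B $462,275; Unit 2B $3,681,825; Unit 3A $2,928,900. Sum = $7,524,495.
Difference $7,524,500 − $7,524,495 = +$5 applied to Unit 5B: Unit 5B becomes $451,500.

Unit 5B: $451,500 | Unit 1B: $462,275 | Unit 2B: $3,681,825 | Unit 3A: $2,928,900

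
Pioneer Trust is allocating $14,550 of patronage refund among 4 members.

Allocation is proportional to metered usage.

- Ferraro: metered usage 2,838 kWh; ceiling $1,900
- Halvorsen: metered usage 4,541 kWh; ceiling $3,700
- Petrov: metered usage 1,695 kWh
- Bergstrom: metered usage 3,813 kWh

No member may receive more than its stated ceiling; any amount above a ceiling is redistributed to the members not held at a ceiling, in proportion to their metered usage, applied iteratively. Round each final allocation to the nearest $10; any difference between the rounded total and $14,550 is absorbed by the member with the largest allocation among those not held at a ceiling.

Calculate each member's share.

Metered usage total: 12,887.
Unconstrained shares: Ferraro 3,204.23; Halvorsen 5,126.99; Petrov 1,913.73; Bergstrom 4,305.05.
Capped: Ferraro ($1,900), Halvorsen ($3,700); balance $8,950 reallocated over remaining metered usage 5,508.
Shares after redistribution: Petrov 2,754.22 → $2,750; Bergstrom 6,195.78 → $6,200.

Ferraro: $1,900 · Halvorsen: $3,700 · Petrov: $2,750 · Bergstrom: $6,200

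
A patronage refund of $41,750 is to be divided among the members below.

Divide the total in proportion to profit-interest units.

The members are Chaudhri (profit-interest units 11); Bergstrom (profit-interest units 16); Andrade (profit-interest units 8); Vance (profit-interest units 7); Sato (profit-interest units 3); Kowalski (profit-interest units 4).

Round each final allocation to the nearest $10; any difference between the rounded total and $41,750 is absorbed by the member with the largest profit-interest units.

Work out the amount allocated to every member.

Chaudhri: $9,370; Bergstrom: $13,630; Andrade: $6,820; Vance: $5,960; Sato: $2,560; Kowalski: $3,410

Sum of profit-interest units: 11 + 16 + 8 + 7 + 3 + 4 = 49.
Pro-rata amounts: Chaudhri 9,372.45; Bergstrom 13,632.65; Andrade 6,816.33; Vance 5,964.29; Sato 2,556.12; Kowalski 3,408.16.
After rounding ($10): Chaudhri $9,370; Bergstrom $13,630; Andrade $6,820; Vance $5,960; Sato $2,560; Kowalski $3,410. Sum = $41,750.
Sum already equals the total — no adjustment.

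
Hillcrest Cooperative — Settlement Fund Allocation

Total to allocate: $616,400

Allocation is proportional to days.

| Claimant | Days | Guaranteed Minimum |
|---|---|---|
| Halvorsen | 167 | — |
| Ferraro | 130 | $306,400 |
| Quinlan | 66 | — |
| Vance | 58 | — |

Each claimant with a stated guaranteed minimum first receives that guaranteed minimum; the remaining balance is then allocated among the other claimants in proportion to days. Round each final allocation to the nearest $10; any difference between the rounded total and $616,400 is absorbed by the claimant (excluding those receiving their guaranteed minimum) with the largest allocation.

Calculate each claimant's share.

Guaranteed amounts: Ferraro $306,400. Residual $310,000.
Residual split over remaining days 291: Halvorsen 177,903.78 → $177,900; Quinlan 70,309.28 → $70,310; Vance 61,786.94 → $61,790.

Halvorsen: $177,900; Ferraro: $306,400; Quinlan: $70,310; Vance: $61,790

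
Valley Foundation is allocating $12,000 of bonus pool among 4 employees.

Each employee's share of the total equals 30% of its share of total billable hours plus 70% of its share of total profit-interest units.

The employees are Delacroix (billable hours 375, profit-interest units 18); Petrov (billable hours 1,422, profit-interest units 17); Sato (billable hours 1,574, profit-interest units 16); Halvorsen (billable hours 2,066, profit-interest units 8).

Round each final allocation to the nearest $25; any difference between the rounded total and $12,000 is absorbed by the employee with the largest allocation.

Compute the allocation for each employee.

Delacroix: $2,800 · Petrov: $3,375 · Sato: $3,325 · Halvorsen: $2,500

Totals — billable hours 5,437, profit-interest units 59.
Combined weights (30% billable hours + 70% profit-interest units): Delacroix 0.2343; Petrov 0.2802; Sato 0.2767; Halvorsen 0.2089.
Pro-rata amounts: Delacroix 2,811.01; Petrov 3,361.89; Sato 3,320.16; Halvorsen 2,506.94.
After rounding ($25): Delacroix $2,800; Petrov $3,350; Sato $3,325; Halvorsen $2,500. Sum = $11,975.
Difference $12,000 − $11,975 = +$25 applied to largest allocation (Petrov): Petrov becomes $3,375.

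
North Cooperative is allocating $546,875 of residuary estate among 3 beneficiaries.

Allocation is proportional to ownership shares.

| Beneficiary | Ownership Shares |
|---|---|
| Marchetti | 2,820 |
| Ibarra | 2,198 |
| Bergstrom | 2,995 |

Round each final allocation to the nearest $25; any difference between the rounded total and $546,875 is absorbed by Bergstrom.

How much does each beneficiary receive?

Total ownership shares = 8,013.
Proportional shares: Marchetti 2,820/8,013 × $546,875 = 192,460.69; Ibarra 2,198/8,013 × $546,875 = 150,010.14; Bergstrom 2,995/8,013 × $546,875 = 204,404.17.
At nearest $25: Marchetti $192,450; Ibarra $150,000; Bergstrom $204,400. Sum = $546,850.
Difference $546,875 − $546,850 = +$25 applied to Bergstrom: Bergstrom becomes $204,425.

Marchetti: $192,450; Ibarra: $150,000; Bergstrom: $204,425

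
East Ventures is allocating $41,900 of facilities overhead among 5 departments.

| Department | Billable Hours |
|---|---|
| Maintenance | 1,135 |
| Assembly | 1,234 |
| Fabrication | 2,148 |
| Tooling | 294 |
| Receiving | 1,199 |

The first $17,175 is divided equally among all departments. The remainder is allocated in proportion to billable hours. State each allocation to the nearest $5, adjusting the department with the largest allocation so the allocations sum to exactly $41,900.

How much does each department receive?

Maintenance: $8,105 | Assembly: $8,510 | Fabrication: $12,270 | Tooling: $4,645 | Receiving: $8,370

First tranche $17,175 split equally: $3,435 each.
Remainder $24,725 by billable hours (total 6,010): Maintenance 4,669.36 → $4,670; Assembly 5,076.65 → $5,075; Fabrication 8,836.82 → $8,835; Tooling 1,209.51 → $1,210; Receiving 4,932.66 → $4,935.
Totals: Maintenance $3,435 + $4,670 = $8,105; Assembly $3,435 + $5,075 = $8,510; Fabrication $3,435 + $8,835 = $12,270; Tooling $3,435 + $1,210 = $4,645; Receiving $3,435 + $4,935 = $8,370.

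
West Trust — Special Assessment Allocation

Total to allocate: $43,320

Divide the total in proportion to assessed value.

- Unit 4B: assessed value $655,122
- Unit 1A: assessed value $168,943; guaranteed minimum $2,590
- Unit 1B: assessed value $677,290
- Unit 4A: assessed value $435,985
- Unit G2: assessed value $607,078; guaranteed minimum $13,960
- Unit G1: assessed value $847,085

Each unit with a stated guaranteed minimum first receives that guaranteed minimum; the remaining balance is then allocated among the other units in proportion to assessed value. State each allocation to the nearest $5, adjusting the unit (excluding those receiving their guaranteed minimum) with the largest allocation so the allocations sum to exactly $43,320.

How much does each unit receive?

Guaranteed amounts: Unit 1A $2,590; Unit G2 $13,960. Balance $26,770.
Balance split over remaining assessed value 2,615,482: Unit 4B 6,705.31 → $6,705; Unit 1B 6,932.20 → $6,930; Unit 4A 4,462.40 → $4,460; Unit G1 8,670.09 → $8,670.
Rounding difference +$5 applied to Unit G1 → $8,675.

Unit 4B: $6,705 · Unit 1A: $2,590 · Unit 1B: $6,930 · Unit 4A: $4,460 · Unit G2: $13,960 · Unit G1: $8,675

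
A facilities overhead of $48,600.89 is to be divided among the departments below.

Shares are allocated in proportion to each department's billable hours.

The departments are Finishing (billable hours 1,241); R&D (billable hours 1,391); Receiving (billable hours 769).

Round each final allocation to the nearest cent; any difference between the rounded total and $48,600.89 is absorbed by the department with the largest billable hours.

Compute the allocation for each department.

Total billable hours = 1,241 + 1,391 + 769 = 3,401.
Proportional shares: Finishing 17,734.1089; R&D 19,877.6354; Receiving 10,989.1457.
At nearest cent: Finishing $17,734.11; R&D $19,877.64; Receiving $10,989.15. Sum = $48,600.90.
Difference $48,600.89 − $48,600.90 = −$0.01 applied to largest billable hours (R&D): R&D becomes $19,877.63.

Finishing: $17,734.11; R&D: $19,877.63; Receiving: $10,989.15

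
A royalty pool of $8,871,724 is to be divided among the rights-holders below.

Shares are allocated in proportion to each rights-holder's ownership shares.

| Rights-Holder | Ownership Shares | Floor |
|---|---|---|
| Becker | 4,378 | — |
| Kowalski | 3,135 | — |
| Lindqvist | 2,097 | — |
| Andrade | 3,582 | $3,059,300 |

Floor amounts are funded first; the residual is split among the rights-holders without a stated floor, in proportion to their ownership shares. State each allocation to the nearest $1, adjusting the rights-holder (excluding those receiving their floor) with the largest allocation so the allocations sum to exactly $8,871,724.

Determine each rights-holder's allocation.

Becker: $2,647,949 · Kowalski: $1,896,145 · Lindqvist: $1,268,330 · Andrade: $3,059,300

Guaranteed amounts: Andrade $3,059,300. Balance $5,812,424.
Balance split over remaining ownership shares 9,610: Becker 2,647,949.25 → $2,647,949; Kowalski 1,896,144.56 → $1,896,145; Lindqvist 1,268,330.19 → $1,268,330.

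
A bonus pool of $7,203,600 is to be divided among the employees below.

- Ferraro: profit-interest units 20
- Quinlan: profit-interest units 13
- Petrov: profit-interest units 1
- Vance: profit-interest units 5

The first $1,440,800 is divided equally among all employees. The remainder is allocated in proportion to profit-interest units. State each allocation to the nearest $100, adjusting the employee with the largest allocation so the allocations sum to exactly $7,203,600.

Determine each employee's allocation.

$1,440,800 shared equally gives $360,200 per employee.
Remainder $5,762,800 by profit-interest units (total 39): Ferraro 2,955,282.05 → $2,955,300; Quinlan 1,920,933.33 → $1,920,900; Petrov 147,764.10 → $147,800; Vance 738,820.51 → $738,800.
Totals: Ferraro $360,200 + $2,955,300 = $3,315,500; Quinlan $360,200 + $1,920,900 = $2,281,100; Petrov $360,200 + $147,800 = $508,000; Vance $360,200 + $738,800 = $1,099,000.

Ferraro: $3,315,500 | Quinlan: $2,281,100 | Petrov: $508,000 | Vance: $1,099,000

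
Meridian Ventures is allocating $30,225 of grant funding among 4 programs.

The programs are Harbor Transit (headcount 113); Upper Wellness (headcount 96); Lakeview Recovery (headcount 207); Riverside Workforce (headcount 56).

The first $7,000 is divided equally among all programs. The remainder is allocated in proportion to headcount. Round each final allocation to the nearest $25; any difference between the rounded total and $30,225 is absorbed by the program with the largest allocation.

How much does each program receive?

$7,000 shared equally gives $1,750 per program.
Remainder $23,225 by headcount (total 472): Harbor Transit 5,560.22 → $5,550; Upper Wellness 4,723.73 → $4,725; Lakeview Recovery 10,185.54 → $10,175; Riverside Workforce 2,755.51 → $2,750.
Rounding difference +$25 on remainder applied to Lakeview Recovery.
Totals: Harbor Transit $1,750 + $5,550 = $7,300; Upper Wellness $1,750 + $4,725 = $6,475; Lakeview Recovery $1,750 + $10,200 = $11,950; Riverside Workforce $1,750 + $2,750 = $4,500.

Harbor Transit: $7,300; Upper Wellness: $6,475; Lakeview Recovery: $11,950; Riverside Workforce: $4,500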